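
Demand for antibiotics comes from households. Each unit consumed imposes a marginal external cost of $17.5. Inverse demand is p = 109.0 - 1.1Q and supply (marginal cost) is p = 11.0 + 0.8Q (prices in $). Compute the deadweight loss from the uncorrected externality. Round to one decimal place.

DWL = $80.6

Market equilibrium (private): 11.0 + 0.8Q = 109.0 - 1.1Q → Q_m = 51.5789.
Social marginal benefit = demand − MEC = 91.5 - 1.1Q.
Set SMB = MC: 91.5 - 1.1Q = 11.0 + 0.8Q → Q* = 42.3684.
The loss is the area between SMB and MC from Q* to Q_m; with linear curves that's a triangle of height MEC(Q_m).
DWL = ½ × 9.2105 × 17.5000 = 80.5919.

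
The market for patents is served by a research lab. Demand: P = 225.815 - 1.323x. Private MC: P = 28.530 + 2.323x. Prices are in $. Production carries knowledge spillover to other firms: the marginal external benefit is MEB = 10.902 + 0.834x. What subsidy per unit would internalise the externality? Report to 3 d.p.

subsidy = $72.647 per unit

Social marginal cost = private MC − MEB = 17.628 + 1.489x.
Set SMC = demand: 17.628 + 1.489x = 225.815 - 1.323x → x* = 74.0352.
The Pigouvian subsidy equals MEB at x*: 10.902 + 0.834×74.0352 = 72.6474.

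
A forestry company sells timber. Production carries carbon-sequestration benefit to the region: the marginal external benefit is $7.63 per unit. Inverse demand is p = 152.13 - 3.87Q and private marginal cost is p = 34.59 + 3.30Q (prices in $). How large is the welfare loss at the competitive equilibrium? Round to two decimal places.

DWL = $4.06

Market equilibrium (private): 34.59 + 3.30Q = 152.13 - 3.87Q → Q_m = 16.3933.
Social marginal cost = private MC − MEB = 26.96 + 3.30Q.
Set SMC = demand: 26.96 + 3.30Q = 152.13 - 3.87Q → Q* = 17.4575.
Height of the DWL triangle at Q_m is demand(Q_m) − SMC(Q_m) = MEB(Q_m) = 7.6300.
DWL = ½ × 1.0642 × 7.6300 = 4.0599.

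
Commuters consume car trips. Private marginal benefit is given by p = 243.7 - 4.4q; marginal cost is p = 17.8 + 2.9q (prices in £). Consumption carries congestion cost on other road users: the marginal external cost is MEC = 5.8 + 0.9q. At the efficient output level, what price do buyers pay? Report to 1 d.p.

Social marginal benefit = demand − MEC = 237.9 - 5.3q.
Set SMB = MC: 237.9 - 5.3q = 17.8 + 2.9q → q* = 26.8415.
Consumer price on the demand curve at q*: 243.7 − 4.4×26.8415 = 125.5974.

P = £125.6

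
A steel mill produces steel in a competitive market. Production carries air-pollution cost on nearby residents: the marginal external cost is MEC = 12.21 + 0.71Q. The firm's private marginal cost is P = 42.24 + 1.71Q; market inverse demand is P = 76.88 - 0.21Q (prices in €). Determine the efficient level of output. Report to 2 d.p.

Social marginal cost = private MC + MEC = 54.45 + 2.42Q.
Set SMC = demand: 54.45 + 2.42Q = 76.88 - 0.21Q → Q* = 8.5285.

Q* = 8.53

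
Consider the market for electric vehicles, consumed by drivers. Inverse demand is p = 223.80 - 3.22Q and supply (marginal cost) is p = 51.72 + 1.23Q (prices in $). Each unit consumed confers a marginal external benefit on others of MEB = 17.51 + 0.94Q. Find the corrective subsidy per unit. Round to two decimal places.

subsidy = $68.28 per unit

Social marginal benefit = demand + MEB = 241.31 - 2.28Q.
Set SMB = MC: 241.31 - 2.28Q = 51.72 + 1.23Q → Q* = 54.0142.
The Pigouvian subsidy equals MEB at Q*: 17.51 + 0.94×54.0142 = 68.2833.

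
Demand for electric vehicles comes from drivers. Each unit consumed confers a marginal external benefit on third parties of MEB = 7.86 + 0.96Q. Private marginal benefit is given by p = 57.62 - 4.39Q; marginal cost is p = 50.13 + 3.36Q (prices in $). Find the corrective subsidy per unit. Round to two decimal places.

Social marginal benefit = demand + MEB = 65.48 - 3.43Q.
Set SMB = MC: 65.48 - 3.43Q = 50.13 + 3.36Q → Q* = 2.2607.
The Pigouvian subsidy equals MEB at Q*: 7.86 + 0.96×2.2607 = 10.0303.

subsidy = $10.03 per unit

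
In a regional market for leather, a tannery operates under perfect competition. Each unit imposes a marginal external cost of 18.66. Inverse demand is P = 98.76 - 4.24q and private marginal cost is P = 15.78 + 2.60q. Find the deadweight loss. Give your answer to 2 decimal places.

Market equilibrium (private): 15.78 + 2.60q = 98.76 - 4.24q → q_m = 12.1316.
Social marginal cost = private MC + MEC = 34.44 + 2.60q.
Set SMC = demand: 34.44 + 2.60q = 98.76 - 4.24q → q* = 9.4035.
Height of the DWL triangle at q_m is SMC(q_m) − demand(q_m) = MEC(q_m) = 18.6600.
DWL = ½ × 2.7281 × 18.6600 = 25.4532.

DWL = 25.45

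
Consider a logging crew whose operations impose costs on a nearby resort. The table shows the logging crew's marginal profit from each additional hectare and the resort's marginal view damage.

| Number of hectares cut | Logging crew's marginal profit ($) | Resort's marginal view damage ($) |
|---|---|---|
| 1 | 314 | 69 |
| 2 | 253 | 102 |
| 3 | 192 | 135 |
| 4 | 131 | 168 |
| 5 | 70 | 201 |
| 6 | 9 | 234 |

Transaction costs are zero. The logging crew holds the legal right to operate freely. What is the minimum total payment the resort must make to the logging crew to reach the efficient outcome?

$210

Left alone the logging crew would choose level 6 (marginal profit stays positive).
Efficient level: k* = 3 (marginal profit ≥ marginal view damage through 3).
The resort must at least cover the logging crew's forgone profit from cutting 6→3: 131 + 70 + 9 = 210.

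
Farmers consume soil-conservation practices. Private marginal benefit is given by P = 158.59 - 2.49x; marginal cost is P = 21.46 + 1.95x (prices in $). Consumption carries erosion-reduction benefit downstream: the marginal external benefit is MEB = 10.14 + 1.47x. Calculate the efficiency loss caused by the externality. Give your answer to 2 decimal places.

DWL = $519.33

Market equilibrium (private): 21.46 + 1.95x = 158.59 - 2.49x → x_m = 30.8851.
Social marginal benefit = demand + MEB = 168.73 - 1.02x.
Set SMB = MC: 168.73 - 1.02x = 21.46 + 1.95x → x* = 49.5859.
Between x* and x_m the wedge SMB − MC runs linearly from 0 to MEB(x_m), so the loss is a triangle.
DWL = ½ × 18.7008 × 55.5411 = 519.3315.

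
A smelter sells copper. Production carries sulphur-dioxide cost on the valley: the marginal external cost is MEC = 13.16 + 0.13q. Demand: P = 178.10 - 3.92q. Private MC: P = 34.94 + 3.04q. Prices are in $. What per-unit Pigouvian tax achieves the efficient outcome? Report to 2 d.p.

Social marginal cost = private MC + MEC = 48.10 + 3.17q.
Set SMC = demand: 48.10 + 3.17q = 178.10 - 3.92q → q* = 18.3357.
The Pigouvian tax equals MEC at q*: 13.16 + 0.13×18.3357 = 15.5436.

tax = $15.54 per unit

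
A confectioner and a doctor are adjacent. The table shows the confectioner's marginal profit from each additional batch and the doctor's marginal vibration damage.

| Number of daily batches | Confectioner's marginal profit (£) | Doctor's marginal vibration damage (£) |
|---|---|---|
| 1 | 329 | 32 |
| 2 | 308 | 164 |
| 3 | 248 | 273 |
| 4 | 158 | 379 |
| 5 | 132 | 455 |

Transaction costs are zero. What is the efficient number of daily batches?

2

Bargaining reaches the level where marginal profit last exceeds marginal vibration damage.
That holds through level 2 (308 ≥ 164) but not at 3 (248 < 273).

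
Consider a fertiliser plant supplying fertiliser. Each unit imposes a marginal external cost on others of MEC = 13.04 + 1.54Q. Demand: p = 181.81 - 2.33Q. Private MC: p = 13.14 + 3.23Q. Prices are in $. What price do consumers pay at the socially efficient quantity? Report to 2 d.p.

P = $130.74

Social marginal cost = private MC + MEC = 26.18 + 4.77Q.
Set SMC = demand: 26.18 + 4.77Q = 181.81 - 2.33Q → Q* = 21.9197.
Consumer price on the demand curve at Q*: 181.81 − 2.33×21.9197 = 130.7371.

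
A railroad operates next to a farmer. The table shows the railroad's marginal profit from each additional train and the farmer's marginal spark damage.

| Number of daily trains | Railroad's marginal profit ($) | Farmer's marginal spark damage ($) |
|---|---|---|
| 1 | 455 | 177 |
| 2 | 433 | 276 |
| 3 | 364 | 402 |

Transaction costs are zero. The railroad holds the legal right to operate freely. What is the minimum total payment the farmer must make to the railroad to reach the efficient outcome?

Left alone the railroad would choose level 3 (marginal profit stays positive).
Efficient level: k* = 2 (marginal profit ≥ marginal spark damage through 2).
The farmer must at least cover the railroad's forgone profit from cutting 3→2: 364 = 364.

$364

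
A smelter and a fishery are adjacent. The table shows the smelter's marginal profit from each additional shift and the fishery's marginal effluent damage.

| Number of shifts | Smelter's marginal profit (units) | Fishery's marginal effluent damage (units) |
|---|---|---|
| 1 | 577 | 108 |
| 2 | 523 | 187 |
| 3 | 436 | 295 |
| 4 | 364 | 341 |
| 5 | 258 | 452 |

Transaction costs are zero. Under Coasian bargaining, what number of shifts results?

Bargaining reaches the level where marginal profit last exceeds marginal effluent damage.
That holds through level 4 (364 ≥ 341) but not at 5 (258 < 452).

4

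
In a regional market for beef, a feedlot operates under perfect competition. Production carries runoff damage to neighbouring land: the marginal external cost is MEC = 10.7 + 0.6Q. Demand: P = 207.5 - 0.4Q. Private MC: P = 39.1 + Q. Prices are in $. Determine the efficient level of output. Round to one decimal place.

Q* = 78.9

Social marginal cost = private MC + MEC = 49.8 + 1.6Q.
Set SMC = demand: 49.8 + 1.6Q = 207.5 - 0.4Q → Q* = 78.8500.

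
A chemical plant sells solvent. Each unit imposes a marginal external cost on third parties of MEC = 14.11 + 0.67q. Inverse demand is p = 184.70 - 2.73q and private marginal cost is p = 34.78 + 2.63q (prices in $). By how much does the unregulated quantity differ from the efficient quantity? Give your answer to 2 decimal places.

Market equilibrium (private): 34.78 + 2.63q = 184.70 - 2.73q → q_m = 27.9701.
Social marginal cost = private MC + MEC = 48.89 + 3.30q.
Set SMC = demand: 48.89 + 3.30q = 184.70 - 2.73q → q* = 22.5224.
Gap = |27.9701 − 22.5224| = 5.4477.

5.45 units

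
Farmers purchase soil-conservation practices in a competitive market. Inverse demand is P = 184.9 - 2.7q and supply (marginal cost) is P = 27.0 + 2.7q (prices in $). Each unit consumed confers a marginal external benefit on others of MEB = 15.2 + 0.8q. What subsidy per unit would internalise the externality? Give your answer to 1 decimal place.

subsidy = $45.3 per unit

Social marginal benefit = demand + MEB = 200.1 - 1.9q.
Set SMB = MC: 200.1 - 1.9q = 27.0 + 2.7q → q* = 37.6304.
The Pigouvian subsidy equals MEB at q*: 15.2 + 0.8×37.6304 = 45.3043.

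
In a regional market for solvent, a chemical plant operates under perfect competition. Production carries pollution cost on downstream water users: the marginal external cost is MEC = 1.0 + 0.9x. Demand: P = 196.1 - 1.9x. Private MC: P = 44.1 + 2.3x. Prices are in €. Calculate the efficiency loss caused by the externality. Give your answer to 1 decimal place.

Market equilibrium (private): 44.1 + 2.3x = 196.1 - 1.9x → x_m = 36.1905.
Social marginal cost = private MC + MEC = 45.1 + 3.2x.
Set SMC = demand: 45.1 + 3.2x = 196.1 - 1.9x → x* = 29.6078.
Between x* and x_m the wedge SMC − demand runs linearly from 0 to MEC(x_m), so the loss is a triangle.
DWL = ½ × 6.5827 × 33.5714 = 110.4952.

DWL = €110.5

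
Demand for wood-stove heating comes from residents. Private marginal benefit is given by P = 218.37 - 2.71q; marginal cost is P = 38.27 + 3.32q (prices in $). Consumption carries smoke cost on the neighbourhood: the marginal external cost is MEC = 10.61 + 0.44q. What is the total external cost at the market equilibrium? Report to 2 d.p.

Market equilibrium (private): 38.27 + 3.32q = 218.37 - 2.71q → q_m = 29.8673.
Total external cost = ∫₀^{q_m} (10.61 + 0.44q) dq = 10.61×29.8673 + ½×0.44×29.8673² = 513.1443.

$513.14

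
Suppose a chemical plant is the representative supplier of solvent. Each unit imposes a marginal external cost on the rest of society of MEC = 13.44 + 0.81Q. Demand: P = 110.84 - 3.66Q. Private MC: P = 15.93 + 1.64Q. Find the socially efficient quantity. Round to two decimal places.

Social marginal cost = private MC + MEC = 29.37 + 2.45Q.
Set SMC = demand: 29.37 + 2.45Q = 110.84 - 3.66Q → Q* = 13.3339.

Q* = 13.33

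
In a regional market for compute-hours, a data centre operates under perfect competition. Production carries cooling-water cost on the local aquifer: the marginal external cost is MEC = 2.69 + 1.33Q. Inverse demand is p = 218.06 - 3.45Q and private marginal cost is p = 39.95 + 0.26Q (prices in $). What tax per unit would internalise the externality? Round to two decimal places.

Social marginal cost = private MC + MEC = 42.64 + 1.59Q.
Set SMC = demand: 42.64 + 1.59Q = 218.06 - 3.45Q → Q* = 34.8056.
The Pigouvian tax equals MEC at Q*: 2.69 + 1.33×34.8056 = 48.9814.

tax = $48.98 per unit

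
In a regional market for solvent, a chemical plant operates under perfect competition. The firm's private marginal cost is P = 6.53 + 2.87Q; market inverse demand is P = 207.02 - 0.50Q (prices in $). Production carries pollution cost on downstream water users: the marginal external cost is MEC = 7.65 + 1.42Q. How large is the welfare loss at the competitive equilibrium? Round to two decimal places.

DWL = $886.00

Market equilibrium (private): 6.53 + 2.87Q = 207.02 - 0.50Q → Q_m = 59.4926.
Social marginal cost = private MC + MEC = 14.18 + 4.29Q.
Set SMC = demand: 14.18 + 4.29Q = 207.02 - 0.50Q → Q* = 40.2589.
Between Q* and Q_m the wedge SMC − demand runs linearly from 0 to MEC(Q_m), so the loss is a triangle.
DWL = ½ × 19.2337 × 92.1295 = 885.9956.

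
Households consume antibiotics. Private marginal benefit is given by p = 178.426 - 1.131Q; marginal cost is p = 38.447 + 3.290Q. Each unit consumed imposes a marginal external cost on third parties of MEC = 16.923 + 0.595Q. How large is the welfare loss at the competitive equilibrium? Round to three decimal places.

DWL = 127.485

Market equilibrium (private): 38.447 + 3.290Q = 178.426 - 1.131Q → Q_m = 31.6623.
Social marginal benefit = demand − MEC = 161.503 - 1.726Q.
Set SMB = MC: 161.503 - 1.726Q = 38.447 + 3.290Q → Q* = 24.5327.
Between Q* and Q_m the wedge MC − SMB runs linearly from 0 to MEC(Q_m), so the loss is a triangle.
DWL = ½ × 7.1296 × 35.7621 = 127.4847.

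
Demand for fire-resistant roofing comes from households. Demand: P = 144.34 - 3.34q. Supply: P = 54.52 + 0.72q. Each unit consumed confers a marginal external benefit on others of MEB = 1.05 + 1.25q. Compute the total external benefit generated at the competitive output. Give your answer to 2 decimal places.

Market equilibrium (private): 54.52 + 0.72q = 144.34 - 3.34q → q_m = 22.1232.
Total external benefit = ∫₀^{q_m} (1.05 + 1.25q) dq = 1.05×22.1232 + ½×1.25×22.1232² = 329.1268.

329.13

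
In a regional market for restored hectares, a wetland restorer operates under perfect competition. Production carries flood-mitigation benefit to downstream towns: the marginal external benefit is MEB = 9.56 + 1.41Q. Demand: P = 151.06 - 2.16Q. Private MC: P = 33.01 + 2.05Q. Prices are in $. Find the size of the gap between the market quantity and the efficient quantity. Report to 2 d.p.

Market equilibrium (private): 33.01 + 2.05Q = 151.06 - 2.16Q → Q_m = 28.0404.
Social marginal cost = private MC − MEB = 23.45 + 0.64Q.
Set SMC = demand: 23.45 + 0.64Q = 151.06 - 2.16Q → Q* = 45.5750.
Gap = |28.0404 − 45.5750| = 17.5346.

17.53 units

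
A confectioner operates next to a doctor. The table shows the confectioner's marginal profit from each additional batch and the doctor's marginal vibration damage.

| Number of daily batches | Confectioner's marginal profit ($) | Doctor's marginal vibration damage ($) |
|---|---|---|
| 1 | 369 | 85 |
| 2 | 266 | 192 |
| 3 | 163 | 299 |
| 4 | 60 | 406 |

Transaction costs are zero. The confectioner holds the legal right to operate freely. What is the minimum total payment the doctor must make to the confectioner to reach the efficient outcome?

$223

Left alone the confectioner would choose level 4 (marginal profit stays positive).
Efficient level: k* = 2 (marginal profit ≥ marginal vibration damage through 2).
The doctor must at least cover the confectioner's forgone profit from cutting 4→2: 163 + 60 = 223.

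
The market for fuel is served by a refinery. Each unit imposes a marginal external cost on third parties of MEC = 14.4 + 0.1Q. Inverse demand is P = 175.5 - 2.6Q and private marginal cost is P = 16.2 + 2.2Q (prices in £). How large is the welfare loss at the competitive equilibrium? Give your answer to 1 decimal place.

DWL = £32.0

Market equilibrium (private): 16.2 + 2.2Q = 175.5 - 2.6Q → Q_m = 33.1875.
Social marginal cost = private MC + MEC = 30.6 + 2.3Q.
Set SMC = demand: 30.6 + 2.3Q = 175.5 - 2.6Q → Q* = 29.5714.
Between Q* and Q_m the wedge SMC − demand runs linearly from 0 to MEC(Q_m), so the loss is a triangle.
DWL = ½ × 3.6161 × 17.7188 = 32.0365.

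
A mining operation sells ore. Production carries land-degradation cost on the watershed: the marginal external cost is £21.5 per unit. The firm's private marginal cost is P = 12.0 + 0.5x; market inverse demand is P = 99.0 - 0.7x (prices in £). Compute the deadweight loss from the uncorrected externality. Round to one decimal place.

DWL = £192.6

Market equilibrium (private): 12.0 + 0.5x = 99.0 - 0.7x → x_m = 72.5000.
Social marginal cost = private MC + MEC = 33.5 + 0.5x.
Set SMC = demand: 33.5 + 0.5x = 99.0 - 0.7x → x* = 54.5833.
The welfare-loss triangle has base |x_m − x*| and height MEC(x_m) (the vertical gap between SMC and demand is zero at x* and MEC at x_m).
DWL = ½ × 17.9167 × 21.5000 = 192.6045.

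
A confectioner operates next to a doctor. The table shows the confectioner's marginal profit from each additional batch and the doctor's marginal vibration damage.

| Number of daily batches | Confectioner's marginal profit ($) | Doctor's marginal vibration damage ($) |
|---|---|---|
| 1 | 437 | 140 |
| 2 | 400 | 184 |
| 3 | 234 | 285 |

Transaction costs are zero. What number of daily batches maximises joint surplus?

Bargaining reaches the level where marginal profit last exceeds marginal vibration damage.
That holds through level 2 (400 ≥ 184) but not at 3 (234 < 285).

2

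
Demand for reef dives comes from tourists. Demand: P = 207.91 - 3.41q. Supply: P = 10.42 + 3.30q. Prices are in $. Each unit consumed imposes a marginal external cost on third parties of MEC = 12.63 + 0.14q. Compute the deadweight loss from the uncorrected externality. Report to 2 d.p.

Market equilibrium (private): 10.42 + 3.30q = 207.91 - 3.41q → q_m = 29.4322.
Social marginal benefit = demand − MEC = 195.28 - 3.55q.
Set SMB = MC: 195.28 - 3.55q = 10.42 + 3.30q → q* = 26.9869.
Height of the DWL triangle at q_m is MC(q_m) − SMB(q_m) = MEC(q_m) = 16.7505.
DWL = ½ × 2.4453 × 16.7505 = 20.4800.

DWL = $20.48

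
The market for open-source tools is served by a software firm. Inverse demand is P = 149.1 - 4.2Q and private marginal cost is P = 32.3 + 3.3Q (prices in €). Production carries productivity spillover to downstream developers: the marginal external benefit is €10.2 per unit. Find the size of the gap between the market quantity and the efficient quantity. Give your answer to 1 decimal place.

1.4 units

Market equilibrium (private): 32.3 + 3.3Q = 149.1 - 4.2Q → Q_m = 15.5733.
Social marginal cost = private MC − MEB = 22.1 + 3.3Q.
Set SMC = demand: 22.1 + 3.3Q = 149.1 - 4.2Q → Q* = 16.9333.
Gap = |15.5733 − 16.9333| = 1.3600.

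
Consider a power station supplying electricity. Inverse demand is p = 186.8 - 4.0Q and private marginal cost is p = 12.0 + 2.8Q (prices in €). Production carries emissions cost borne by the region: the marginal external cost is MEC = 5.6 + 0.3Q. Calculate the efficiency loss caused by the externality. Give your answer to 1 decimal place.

DWL = €12.5

Market equilibrium (private): 12.0 + 2.8Q = 186.8 - 4.0Q → Q_m = 25.7059.
Social marginal cost = private MC + MEC = 17.6 + 3.1Q.
Set SMC = demand: 17.6 + 3.1Q = 186.8 - 4.0Q → Q* = 23.8310.
Height of the DWL triangle at Q_m is SMC(Q_m) − demand(Q_m) = MEC(Q_m) = 13.3118.
DWL = ½ × 1.8749 × 13.3118 = 12.4791.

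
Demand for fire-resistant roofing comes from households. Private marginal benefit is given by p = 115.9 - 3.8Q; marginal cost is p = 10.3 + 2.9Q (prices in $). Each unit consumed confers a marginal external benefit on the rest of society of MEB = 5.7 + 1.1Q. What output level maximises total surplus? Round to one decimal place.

Social marginal benefit = demand + MEB = 121.6 - 2.7Q.
Set SMB = MC: 121.6 - 2.7Q = 10.3 + 2.9Q → Q* = 19.8750.

Q* = 19.9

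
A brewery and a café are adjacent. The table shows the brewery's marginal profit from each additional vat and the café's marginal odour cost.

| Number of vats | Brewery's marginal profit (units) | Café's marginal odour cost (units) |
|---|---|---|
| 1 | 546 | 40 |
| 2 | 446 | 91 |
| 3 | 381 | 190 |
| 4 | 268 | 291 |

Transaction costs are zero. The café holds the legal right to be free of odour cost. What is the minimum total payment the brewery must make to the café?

Efficient level: marginal profit ≥ marginal odour cost through level 3, so k* = 3.
With the café holding the right, the brewery must at least compensate total damage at k*: 40 + 91 + 190 = 321.

321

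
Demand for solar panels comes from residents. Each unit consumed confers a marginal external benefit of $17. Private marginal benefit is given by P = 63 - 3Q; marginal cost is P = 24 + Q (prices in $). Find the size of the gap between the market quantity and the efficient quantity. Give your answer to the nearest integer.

4 units

Market equilibrium (private): 24 + Q = 63 - 3Q → Q_m = 9.7500.
Social marginal benefit = demand + MEB = 80 - 3Q.
Set SMB = MC: 80 - 3Q = 24 + Q → Q* = 14.0000.
Gap = |9.7500 − 14.0000| = 4.2500.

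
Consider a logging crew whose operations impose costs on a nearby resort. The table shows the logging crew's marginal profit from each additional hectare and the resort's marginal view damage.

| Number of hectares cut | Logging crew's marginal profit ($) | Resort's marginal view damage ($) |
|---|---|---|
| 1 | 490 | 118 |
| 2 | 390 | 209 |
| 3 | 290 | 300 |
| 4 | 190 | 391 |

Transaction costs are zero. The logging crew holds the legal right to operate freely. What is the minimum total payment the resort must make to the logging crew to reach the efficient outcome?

Left alone the logging crew would choose level 4 (marginal profit stays positive).
Efficient level: k* = 2 (marginal profit ≥ marginal view damage through 2).
The resort must at least cover the logging crew's forgone profit from cutting 4→2: 290 + 190 = 480.

$480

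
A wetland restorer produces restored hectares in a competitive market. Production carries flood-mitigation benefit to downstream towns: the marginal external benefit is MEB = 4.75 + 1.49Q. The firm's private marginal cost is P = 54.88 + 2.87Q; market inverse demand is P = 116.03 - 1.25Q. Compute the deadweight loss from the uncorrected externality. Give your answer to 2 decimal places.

Market equilibrium (private): 54.88 + 2.87Q = 116.03 - 1.25Q → Q_m = 14.8422.
Social marginal cost = private MC − MEB = 50.13 + 1.38Q.
Set SMC = demand: 50.13 + 1.38Q = 116.03 - 1.25Q → Q* = 25.0570.
Between Q* and Q_m the wedge demand − SMC runs linearly from 0 to MEB(Q_m), so the loss is a triangle.
DWL = ½ × 10.2148 × 26.8649 = 137.2098.

DWL = 137.21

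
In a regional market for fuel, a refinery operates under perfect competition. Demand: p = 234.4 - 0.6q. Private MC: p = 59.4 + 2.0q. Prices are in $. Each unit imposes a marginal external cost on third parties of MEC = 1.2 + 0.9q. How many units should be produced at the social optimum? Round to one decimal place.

Social marginal cost = private MC + MEC = 60.6 + 2.9q.
Set SMC = demand: 60.6 + 2.9q = 234.4 - 0.6q → q* = 49.6571.

q* = 49.7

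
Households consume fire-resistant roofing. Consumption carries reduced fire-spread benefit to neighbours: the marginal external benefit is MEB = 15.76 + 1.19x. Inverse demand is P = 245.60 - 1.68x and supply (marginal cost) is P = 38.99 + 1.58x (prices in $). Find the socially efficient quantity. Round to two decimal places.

x* = 107.43

Social marginal benefit = demand + MEB = 261.36 - 0.49x.
Set SMB = MC: 261.36 - 0.49x = 38.99 + 1.58x → x* = 107.4251.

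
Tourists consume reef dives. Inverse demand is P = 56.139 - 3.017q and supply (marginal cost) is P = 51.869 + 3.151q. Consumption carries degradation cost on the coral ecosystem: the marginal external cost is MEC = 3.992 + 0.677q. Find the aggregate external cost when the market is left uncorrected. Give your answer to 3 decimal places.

Market equilibrium (private): 51.869 + 3.151q = 56.139 - 3.017q → q_m = 0.6923.
Total external cost = ∫₀^{q_m} (3.992 + 0.677q) dq = 3.992×0.6923 + ½×0.677×0.6923² = 2.9259.

2.926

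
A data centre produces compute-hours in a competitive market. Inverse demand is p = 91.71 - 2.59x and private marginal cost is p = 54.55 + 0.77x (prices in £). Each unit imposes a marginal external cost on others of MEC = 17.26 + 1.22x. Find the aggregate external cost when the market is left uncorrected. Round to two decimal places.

£265.50

Market equilibrium (private): 54.55 + 0.77x = 91.71 - 2.59x → x_m = 11.0595.
Total external cost = ∫₀^{x_m} (17.26 + 1.22x) dx = 17.26×11.0595 + ½×1.22×11.0595² = 265.4976.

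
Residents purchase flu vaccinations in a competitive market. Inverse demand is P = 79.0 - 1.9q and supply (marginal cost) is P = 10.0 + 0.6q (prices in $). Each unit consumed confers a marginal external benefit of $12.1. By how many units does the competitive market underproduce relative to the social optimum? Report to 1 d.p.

Market equilibrium (private): 10.0 + 0.6q = 79.0 - 1.9q → q_m = 27.6000.
Social marginal benefit = demand + MEB = 91.1 - 1.9q.
Set SMB = MC: 91.1 - 1.9q = 10.0 + 0.6q → q* = 32.4400.
Gap = |27.6000 − 32.4400| = 4.8400.

4.8 units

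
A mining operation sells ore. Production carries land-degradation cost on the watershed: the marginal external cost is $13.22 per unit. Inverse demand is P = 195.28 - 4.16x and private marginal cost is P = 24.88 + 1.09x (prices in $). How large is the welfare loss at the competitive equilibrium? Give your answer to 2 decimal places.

DWL = $16.64

Market equilibrium (private): 24.88 + 1.09x = 195.28 - 4.16x → x_m = 32.4571.
Social marginal cost = private MC + MEC = 38.10 + 1.09x.
Set SMC = demand: 38.10 + 1.09x = 195.28 - 4.16x → x* = 29.9390.
Between x* and x_m the wedge SMC − demand runs linearly from 0 to MEC(x_m), so the loss is a triangle.
DWL = ½ × 2.5181 × 13.2200 = 16.6446.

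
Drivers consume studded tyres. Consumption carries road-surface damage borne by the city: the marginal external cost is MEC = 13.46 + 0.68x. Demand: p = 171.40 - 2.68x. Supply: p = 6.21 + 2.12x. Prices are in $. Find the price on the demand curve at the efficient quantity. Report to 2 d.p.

P = $97.20

Social marginal benefit = demand − MEC = 157.94 - 3.36x.
Set SMB = MC: 157.94 - 3.36x = 6.21 + 2.12x → x* = 27.6880.
Consumer price on the demand curve at x*: 171.40 − 2.68×27.6880 = 97.1962.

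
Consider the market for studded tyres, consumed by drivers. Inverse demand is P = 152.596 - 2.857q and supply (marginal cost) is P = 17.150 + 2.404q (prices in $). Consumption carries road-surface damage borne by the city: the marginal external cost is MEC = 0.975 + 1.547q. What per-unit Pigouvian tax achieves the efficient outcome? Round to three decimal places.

tax = $31.531 per unit

Social marginal benefit = demand − MEC = 151.621 - 4.404q.
Set SMB = MC: 151.621 - 4.404q = 17.150 + 2.404q → q* = 19.7519.
The Pigouvian tax equals MEC at q*: 0.975 + 1.547×19.7519 = 31.5312.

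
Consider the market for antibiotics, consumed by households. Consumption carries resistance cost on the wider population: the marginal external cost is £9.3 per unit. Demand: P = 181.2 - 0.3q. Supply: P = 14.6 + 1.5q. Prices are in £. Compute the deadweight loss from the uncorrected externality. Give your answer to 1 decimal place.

DWL = £24.0

Market equilibrium (private): 14.6 + 1.5q = 181.2 - 0.3q → q_m = 92.5556.
Social marginal benefit = demand − MEC = 171.9 - 0.3q.
Set SMB = MC: 171.9 - 0.3q = 14.6 + 1.5q → q* = 87.3889.
Height of the DWL triangle at q_m is MC(q_m) − SMB(q_m) = MEC(q_m) = 9.3000.
DWL = ½ × 5.1667 × 9.3000 = 24.0252.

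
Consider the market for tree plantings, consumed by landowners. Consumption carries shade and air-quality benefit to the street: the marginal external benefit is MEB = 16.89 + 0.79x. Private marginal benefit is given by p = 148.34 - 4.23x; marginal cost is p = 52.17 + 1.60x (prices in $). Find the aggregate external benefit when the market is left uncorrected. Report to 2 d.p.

$386.10

Market equilibrium (private): 52.17 + 1.60x = 148.34 - 4.23x → x_m = 16.4957.
Total external benefit = ∫₀^{x_m} (16.89 + 0.79x) dx = 16.89×16.4957 + ½×0.79×16.4957² = 386.0951.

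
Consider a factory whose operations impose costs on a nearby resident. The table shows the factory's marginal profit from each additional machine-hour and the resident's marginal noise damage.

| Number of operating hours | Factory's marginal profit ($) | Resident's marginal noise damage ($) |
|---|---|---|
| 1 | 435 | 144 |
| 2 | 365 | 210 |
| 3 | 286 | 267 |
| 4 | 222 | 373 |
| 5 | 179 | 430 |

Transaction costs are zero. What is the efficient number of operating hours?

Bargaining reaches the level where marginal profit last exceeds marginal noise damage.
That holds through level 3 (286 ≥ 267) but not at 4 (222 < 373).

3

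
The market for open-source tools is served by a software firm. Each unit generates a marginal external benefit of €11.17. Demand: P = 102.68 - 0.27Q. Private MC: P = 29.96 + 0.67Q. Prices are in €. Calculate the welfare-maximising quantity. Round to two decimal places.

Social marginal cost = private MC − MEB = 18.79 + 0.67Q.
Set SMC = demand: 18.79 + 0.67Q = 102.68 - 0.27Q → Q* = 89.2447.

Q* = 89.24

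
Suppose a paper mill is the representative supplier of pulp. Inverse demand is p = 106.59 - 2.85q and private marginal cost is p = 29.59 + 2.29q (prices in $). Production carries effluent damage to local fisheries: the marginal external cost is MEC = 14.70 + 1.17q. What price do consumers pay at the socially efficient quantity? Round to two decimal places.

Social marginal cost = private MC + MEC = 44.29 + 3.46q.
Set SMC = demand: 44.29 + 3.46q = 106.59 - 2.85q → q* = 9.8732.
Consumer price on the demand curve at q*: 106.59 − 2.85×9.8732 = 78.4514.

P = $78.45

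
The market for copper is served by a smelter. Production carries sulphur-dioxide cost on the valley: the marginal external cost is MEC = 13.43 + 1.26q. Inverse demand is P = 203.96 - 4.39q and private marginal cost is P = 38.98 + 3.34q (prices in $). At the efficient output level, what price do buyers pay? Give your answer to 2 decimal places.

Social marginal cost = private MC + MEC = 52.41 + 4.60q.
Set SMC = demand: 52.41 + 4.60q = 203.96 - 4.39q → q* = 16.8576.
Consumer price on the demand curve at q*: 203.96 − 4.39×16.8576 = 129.9551.

P = $129.96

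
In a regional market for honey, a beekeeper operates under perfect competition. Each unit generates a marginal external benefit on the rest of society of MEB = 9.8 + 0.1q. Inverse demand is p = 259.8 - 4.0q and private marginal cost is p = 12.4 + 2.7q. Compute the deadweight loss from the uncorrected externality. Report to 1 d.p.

Market equilibrium (private): 12.4 + 2.7q = 259.8 - 4.0q → q_m = 36.9254.
Social marginal cost = private MC − MEB = 2.6 + 2.6q.
Set SMC = demand: 2.6 + 2.6q = 259.8 - 4.0q → q* = 38.9697.
Height of the DWL triangle at q_m is demand(q_m) − SMC(q_m) = MEB(q_m) = 13.4925.
DWL = ½ × 2.0443 × 13.4925 = 13.7914.

DWL = 13.8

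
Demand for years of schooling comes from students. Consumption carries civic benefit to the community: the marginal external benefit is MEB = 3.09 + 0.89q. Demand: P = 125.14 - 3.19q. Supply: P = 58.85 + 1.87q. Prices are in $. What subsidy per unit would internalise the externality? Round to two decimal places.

subsidy = $17.90 per unit

Social marginal benefit = demand + MEB = 128.23 - 2.30q.
Set SMB = MC: 128.23 - 2.30q = 58.85 + 1.87q → q* = 16.6379.
The Pigouvian subsidy equals MEB at q*: 3.09 + 0.89×16.6379 = 17.8977.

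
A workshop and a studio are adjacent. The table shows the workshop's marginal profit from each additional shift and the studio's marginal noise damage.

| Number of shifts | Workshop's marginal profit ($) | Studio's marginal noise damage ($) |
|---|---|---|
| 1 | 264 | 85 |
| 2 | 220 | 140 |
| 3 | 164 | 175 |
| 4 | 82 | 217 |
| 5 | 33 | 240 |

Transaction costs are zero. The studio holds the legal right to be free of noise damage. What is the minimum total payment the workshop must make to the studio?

Efficient level: marginal profit ≥ marginal noise damage through level 2, so k* = 2.
With the studio holding the right, the workshop must at least compensate total damage at k*: 85 + 140 = 225.

$225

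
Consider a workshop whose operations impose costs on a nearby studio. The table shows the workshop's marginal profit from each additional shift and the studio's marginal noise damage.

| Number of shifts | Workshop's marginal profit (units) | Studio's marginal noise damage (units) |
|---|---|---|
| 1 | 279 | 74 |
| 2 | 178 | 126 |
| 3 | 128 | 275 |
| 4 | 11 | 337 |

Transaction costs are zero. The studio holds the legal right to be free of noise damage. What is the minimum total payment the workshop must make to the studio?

Efficient level: marginal profit ≥ marginal noise damage through level 2, so k* = 2.
With the studio holding the right, the workshop must at least compensate total damage at k*: 74 + 126 = 200.

200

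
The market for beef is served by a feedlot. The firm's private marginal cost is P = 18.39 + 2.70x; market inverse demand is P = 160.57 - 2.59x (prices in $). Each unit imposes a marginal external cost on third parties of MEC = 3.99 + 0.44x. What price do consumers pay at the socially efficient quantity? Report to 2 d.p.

Social marginal cost = private MC + MEC = 22.38 + 3.14x.
Set SMC = demand: 22.38 + 3.14x = 160.57 - 2.59x → x* = 24.1169.
Consumer price on the demand curve at x*: 160.57 − 2.59×24.1169 = 98.1072.

P = $98.11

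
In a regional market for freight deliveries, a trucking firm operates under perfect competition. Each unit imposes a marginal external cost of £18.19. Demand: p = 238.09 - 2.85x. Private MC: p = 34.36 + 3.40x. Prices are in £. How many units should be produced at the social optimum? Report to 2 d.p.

Social marginal cost = private MC + MEC = 52.55 + 3.40x.
Set SMC = demand: 52.55 + 3.40x = 238.09 - 2.85x → x* = 29.6864.

x* = 29.69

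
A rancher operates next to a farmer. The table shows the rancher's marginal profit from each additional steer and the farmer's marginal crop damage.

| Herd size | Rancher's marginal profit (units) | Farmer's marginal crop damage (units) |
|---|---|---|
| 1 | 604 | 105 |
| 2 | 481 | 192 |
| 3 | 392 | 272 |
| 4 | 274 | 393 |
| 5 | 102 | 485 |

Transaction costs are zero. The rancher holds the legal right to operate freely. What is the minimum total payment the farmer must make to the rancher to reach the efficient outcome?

376

Left alone the rancher would choose level 5 (marginal profit stays positive).
Efficient level: k* = 3 (marginal profit ≥ marginal crop damage through 3).
The farmer must at least cover the rancher's forgone profit from cutting 5→3: 274 + 102 = 376.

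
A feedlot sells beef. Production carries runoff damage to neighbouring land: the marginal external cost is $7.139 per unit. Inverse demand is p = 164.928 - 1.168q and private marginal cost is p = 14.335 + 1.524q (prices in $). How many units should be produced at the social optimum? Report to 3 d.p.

q* = 53.289

Social marginal cost = private MC + MEC = 21.474 + 1.524q.
Set SMC = demand: 21.474 + 1.524q = 164.928 - 1.168q → q* = 53.2890.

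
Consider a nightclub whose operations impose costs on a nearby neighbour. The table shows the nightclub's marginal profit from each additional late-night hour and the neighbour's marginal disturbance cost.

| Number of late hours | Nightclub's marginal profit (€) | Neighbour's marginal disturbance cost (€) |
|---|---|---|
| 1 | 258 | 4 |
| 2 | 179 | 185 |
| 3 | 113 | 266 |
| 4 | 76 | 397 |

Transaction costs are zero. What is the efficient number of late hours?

Bargaining reaches the level where marginal profit last exceeds marginal disturbance cost.
That holds through level 1 (258 ≥ 4) but not at 2 (179 < 185).

1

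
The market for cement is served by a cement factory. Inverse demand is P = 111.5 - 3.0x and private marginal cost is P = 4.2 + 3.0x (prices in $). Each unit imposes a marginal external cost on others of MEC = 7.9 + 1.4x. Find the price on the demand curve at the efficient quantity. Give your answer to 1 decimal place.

P = $71.2

Social marginal cost = private MC + MEC = 12.1 + 4.4x.
Set SMC = demand: 12.1 + 4.4x = 111.5 - 3.0x → x* = 13.4324.
Consumer price on the demand curve at x*: 111.5 − 3.0×13.4324 = 71.2028.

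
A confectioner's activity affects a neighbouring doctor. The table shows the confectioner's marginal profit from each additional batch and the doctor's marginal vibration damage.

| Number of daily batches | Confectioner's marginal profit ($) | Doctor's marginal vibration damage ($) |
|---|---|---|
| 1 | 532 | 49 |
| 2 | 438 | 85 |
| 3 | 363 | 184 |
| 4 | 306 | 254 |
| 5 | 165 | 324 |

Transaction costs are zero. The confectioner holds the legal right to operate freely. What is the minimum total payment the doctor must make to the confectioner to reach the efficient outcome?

Left alone the confectioner would choose level 5 (marginal profit stays positive).
Efficient level: k* = 4 (marginal profit ≥ marginal vibration damage through 4).
The doctor must at least cover the confectioner's forgone profit from cutting 5→4: 165 = 165.

$165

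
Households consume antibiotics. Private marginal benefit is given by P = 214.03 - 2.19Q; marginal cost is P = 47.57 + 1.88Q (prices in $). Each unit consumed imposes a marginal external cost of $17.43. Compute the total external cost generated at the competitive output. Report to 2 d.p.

Market equilibrium (private): 47.57 + 1.88Q = 214.03 - 2.19Q → Q_m = 40.8993.
Total external cost = MEC × Q_m = 17.43 × 40.8993 = 712.8748.

$712.87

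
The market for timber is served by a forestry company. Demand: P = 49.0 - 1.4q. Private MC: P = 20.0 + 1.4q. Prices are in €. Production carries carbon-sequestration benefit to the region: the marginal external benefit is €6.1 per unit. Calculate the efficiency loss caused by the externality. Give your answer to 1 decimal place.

DWL = €6.6

Market equilibrium (private): 20.0 + 1.4q = 49.0 - 1.4q → q_m = 10.3571.
Social marginal cost = private MC − MEB = 13.9 + 1.4q.
Set SMC = demand: 13.9 + 1.4q = 49.0 - 1.4q → q* = 12.5357.
The welfare-loss triangle has base |q_m − q*| and height MEB(q_m) (the vertical gap between SMC and demand is zero at q* and MEB at q_m).
DWL = ½ × 2.1786 × 6.1000 = 6.6447.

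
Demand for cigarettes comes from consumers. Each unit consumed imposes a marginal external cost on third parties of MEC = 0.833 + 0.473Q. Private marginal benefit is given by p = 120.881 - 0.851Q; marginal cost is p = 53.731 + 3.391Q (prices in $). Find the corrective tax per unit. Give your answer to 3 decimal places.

tax = $7.486 per unit

Social marginal benefit = demand − MEC = 120.048 - 1.324Q.
Set SMB = MC: 120.048 - 1.324Q = 53.731 + 3.391Q → Q* = 14.0651.
The Pigouvian tax equals MEC at Q*: 0.833 + 0.473×14.0651 = 7.4858.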